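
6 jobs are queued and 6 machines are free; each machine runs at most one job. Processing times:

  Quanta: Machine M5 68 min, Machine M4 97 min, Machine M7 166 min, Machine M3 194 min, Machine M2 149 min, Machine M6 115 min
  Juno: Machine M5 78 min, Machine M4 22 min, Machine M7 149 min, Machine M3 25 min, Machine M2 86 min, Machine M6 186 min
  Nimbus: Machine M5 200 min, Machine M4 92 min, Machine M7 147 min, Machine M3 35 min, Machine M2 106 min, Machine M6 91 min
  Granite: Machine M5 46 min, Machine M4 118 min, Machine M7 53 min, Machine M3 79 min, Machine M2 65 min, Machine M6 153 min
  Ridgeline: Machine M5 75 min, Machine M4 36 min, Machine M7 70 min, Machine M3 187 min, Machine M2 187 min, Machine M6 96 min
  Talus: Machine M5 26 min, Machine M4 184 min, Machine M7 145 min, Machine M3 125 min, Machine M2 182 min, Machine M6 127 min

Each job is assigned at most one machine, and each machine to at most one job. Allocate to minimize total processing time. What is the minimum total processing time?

Optimal: Quanta→Machine M6 (115 min), Juno→Machine M4 (22 min), Nimbus→Machine M3 (35 min), Granite→Machine M2 (65 min), Ridgeline→Machine M7 (70 min), Talus→Machine M5 (26 min) — total 115+22+35+65+70+26 = 333 min.
Column-greedy (each machine in turn goes to its cheapest remaining job) gives 381 min, worse by 48.

Min total: 333 min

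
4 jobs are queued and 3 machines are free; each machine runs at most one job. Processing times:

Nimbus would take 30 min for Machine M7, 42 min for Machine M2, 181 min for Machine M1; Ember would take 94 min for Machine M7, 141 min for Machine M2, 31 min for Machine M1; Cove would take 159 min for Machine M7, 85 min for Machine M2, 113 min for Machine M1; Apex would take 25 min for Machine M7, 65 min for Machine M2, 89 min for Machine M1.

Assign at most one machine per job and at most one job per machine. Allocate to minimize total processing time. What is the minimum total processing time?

Minimum total: 98 min

Optimal: Apex→Machine M7 (25 min), Nimbus→Machine M2 (42 min), Ember→Machine M1 (31 min) — total 25+42+31 = 98 min.
Row-greedy (each job in turn takes its cheapest remaining machine) gives 146 min, worse by 48.
Next-best assignment: Nimbus→Machine M7, Apex→Machine M2, Ember→Machine M1 = 126 min.
Swapping Nimbus↔Ember (Nimbus→Machine M1 181 min, Ember→Machine M2 141 min) adds 249.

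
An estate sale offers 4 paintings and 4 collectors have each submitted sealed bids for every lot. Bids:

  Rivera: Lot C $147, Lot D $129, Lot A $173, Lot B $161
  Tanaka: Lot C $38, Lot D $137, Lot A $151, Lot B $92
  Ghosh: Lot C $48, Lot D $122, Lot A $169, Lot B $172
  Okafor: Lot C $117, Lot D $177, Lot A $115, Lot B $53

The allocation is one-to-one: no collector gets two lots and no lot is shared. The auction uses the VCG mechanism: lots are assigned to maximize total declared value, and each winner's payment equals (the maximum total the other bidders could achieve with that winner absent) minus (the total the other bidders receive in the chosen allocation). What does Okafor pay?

Okafor pays $12.

Efficient allocation: Rivera→Lot C ($147), Tanaka→Lot A ($151), Ghosh→Lot B ($172), Okafor→Lot D ($177); total welfare W = $647.
Okafor receives Lot D at value $177, so the others get W − 177 = $470.
Without Okafor: best allocation of the remaining 3 bidders over all 4 lots is Rivera→Lot A ($173), Tanaka→Lot D ($137), Ghosh→Lot B ($172), total $482.
VCG payment = (others' best without Okafor) − (others' welfare with Okafor) = 482 − 470 = $12.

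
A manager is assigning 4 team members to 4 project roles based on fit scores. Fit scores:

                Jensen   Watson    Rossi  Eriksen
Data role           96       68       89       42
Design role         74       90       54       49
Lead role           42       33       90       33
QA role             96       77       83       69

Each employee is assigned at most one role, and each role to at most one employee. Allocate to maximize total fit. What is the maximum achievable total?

This is a one-to-one assignment (maximum-weight bipartite matching).
Optimal: Jensen→Data role (96 pts), Watson→Design role (90 pts), Rossi→Lead role (90 pts), Eriksen→QA role (69 pts) — total 96+90+90+69 = 345 pts.
Next-best assignment: Jensen→QA role, Watson→Design role, Rossi→Lead role, Eriksen→Data role = 318 pts.

Maximum total: 345 pts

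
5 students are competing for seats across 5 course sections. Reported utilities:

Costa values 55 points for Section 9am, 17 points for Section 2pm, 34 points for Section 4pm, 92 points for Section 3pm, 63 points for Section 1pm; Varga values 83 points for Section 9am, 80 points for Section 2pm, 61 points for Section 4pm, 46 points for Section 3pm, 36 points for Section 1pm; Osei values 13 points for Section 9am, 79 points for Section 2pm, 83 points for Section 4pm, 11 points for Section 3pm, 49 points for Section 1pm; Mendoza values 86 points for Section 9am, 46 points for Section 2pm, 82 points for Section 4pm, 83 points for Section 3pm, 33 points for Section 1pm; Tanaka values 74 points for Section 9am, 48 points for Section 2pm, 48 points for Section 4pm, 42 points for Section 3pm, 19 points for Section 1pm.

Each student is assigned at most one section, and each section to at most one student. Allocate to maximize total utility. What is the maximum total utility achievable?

Max total: 383 points

Optimal: Costa→Section 1pm (63 points), Varga→Section 2pm (80 points), Osei→Section 4pm (83 points), Mendoza→Section 3pm (83 points), Tanaka→Section 9am (74 points) — total 63+80+83+83+74 = 383 points.
Max-entry greedy (repeatedly take the single best remaining cell) gives 360 points, worse by 23.
Next-best assignment: Costa→Section 3pm, Varga→Section 2pm, Osei→Section 1pm, Mendoza→Section 4pm, Tanaka→Section 9am = 377 points.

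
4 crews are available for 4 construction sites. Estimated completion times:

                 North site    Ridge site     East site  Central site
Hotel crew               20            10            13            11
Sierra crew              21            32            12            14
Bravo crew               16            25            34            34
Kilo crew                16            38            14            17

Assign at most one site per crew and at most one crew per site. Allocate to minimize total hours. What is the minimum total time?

Minimum total: 54 hours

Optimal: Hotel crew→Ridge site (10 hours), Sierra crew→Central site (14 hours), Bravo crew→North site (16 hours), Kilo crew→East site (14 hours) — total 10+14+16+14 = 54 hours.
Column-greedy (each site in turn goes to its cheapest remaining crew) gives 55 hours, worse by 1.
Next-best assignment: Hotel crew→Ridge site, Sierra crew→East site, Bravo crew→North site, Kilo crew→Central site = 55 hours.
Swapping Bravo crew↔Sierra crew (Bravo crew→Central site 34 hours, Sierra crew→North site 21 hours) adds 25.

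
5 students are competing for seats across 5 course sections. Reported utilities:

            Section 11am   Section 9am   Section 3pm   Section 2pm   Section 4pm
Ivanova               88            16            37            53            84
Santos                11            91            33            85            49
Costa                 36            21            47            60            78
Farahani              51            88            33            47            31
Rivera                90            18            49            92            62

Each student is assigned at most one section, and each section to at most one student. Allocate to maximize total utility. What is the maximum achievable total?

Optimal: Ivanova→Section 4pm (84 points), Santos→Section 2pm (85 points), Costa→Section 3pm (47 points), Farahani→Section 9am (88 points), Rivera→Section 11am (90 points) — total 84+85+47+88+90 = 394 points.
Row-greedy (each student in turn takes its best remaining section) gives 353 points, worse by 41.
Next-best assignment: Ivanova→Section 11am, Santos→Section 2pm, Costa→Section 4pm, Farahani→Section 9am, Rivera→Section 3pm = 388 points.

Max total: 394 points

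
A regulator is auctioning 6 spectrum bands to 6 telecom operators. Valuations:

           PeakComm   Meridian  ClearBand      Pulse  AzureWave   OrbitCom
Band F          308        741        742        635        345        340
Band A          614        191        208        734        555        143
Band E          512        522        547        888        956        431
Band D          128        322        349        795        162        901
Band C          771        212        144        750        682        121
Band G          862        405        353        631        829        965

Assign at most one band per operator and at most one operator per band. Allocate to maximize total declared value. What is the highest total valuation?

Max total: $4523M

Optimal: PeakComm→Band C ($771M), Meridian→Band F ($741M), ClearBand→Band E ($547M), Pulse→Band A ($734M), AzureWave→Band G ($829M), OrbitCom→Band D ($901M) — total 771+741+547+734+829+901 = $4523M.
Next-best assignment: PeakComm→Band C, Meridian→Band F, ClearBand→Band D, Pulse→Band A, AzureWave→Band E, OrbitCom→Band G = $4516M.
No other one-to-one assignment exceeds $4523M.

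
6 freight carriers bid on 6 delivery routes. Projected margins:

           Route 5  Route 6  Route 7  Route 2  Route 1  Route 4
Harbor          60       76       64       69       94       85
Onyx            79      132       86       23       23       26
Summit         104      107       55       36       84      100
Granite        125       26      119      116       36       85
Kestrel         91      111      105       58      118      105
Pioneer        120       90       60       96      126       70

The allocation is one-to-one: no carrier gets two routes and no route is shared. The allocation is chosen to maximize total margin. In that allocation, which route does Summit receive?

This is the linear assignment problem.
Optimal: Harbor→Route 4 ($85k), Onyx→Route 6 ($132k), Summit→Route 5 ($104k), Granite→Route 2 ($116k), Kestrel→Route 7 ($105k), Pioneer→Route 1 ($126k) — total 85+132+104+116+105+126 = $668k.
Row-greedy (each carrier in turn takes its best remaining route) gives $650k, worse by 18.
Next-best assignment: Harbor→Route 1, Onyx→Route 6, Summit→Route 4, Granite→Route 2, Kestrel→Route 7, Pioneer→Route 5 = $667k.
Summit's own top route is Route 6 ($107k), but forcing Summit→Route 6 and reassigning the rest optimally gives only $632k — worse by 36.

Summit receives Route 5.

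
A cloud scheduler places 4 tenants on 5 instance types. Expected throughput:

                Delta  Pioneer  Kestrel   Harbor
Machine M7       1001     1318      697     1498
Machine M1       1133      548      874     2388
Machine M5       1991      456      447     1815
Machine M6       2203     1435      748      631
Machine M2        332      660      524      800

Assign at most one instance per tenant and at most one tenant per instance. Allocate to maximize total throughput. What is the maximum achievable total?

This is a one-to-one assignment (maximum-weight bipartite matching).
Optimal: Delta→Machine M5 (1991 ops/s), Pioneer→Machine M6 (1435 ops/s), Kestrel→Machine M7 (697 ops/s), Harbor→Machine M1 (2388 ops/s) — total 1991+1435+697+2388 = 6511 ops/s.
Max-entry greedy (repeatedly take the single best remaining cell) gives 6433 ops/s, worse by 78.
No other one-to-one assignment exceeds 6511 ops/s.

Max total: 6511 ops/s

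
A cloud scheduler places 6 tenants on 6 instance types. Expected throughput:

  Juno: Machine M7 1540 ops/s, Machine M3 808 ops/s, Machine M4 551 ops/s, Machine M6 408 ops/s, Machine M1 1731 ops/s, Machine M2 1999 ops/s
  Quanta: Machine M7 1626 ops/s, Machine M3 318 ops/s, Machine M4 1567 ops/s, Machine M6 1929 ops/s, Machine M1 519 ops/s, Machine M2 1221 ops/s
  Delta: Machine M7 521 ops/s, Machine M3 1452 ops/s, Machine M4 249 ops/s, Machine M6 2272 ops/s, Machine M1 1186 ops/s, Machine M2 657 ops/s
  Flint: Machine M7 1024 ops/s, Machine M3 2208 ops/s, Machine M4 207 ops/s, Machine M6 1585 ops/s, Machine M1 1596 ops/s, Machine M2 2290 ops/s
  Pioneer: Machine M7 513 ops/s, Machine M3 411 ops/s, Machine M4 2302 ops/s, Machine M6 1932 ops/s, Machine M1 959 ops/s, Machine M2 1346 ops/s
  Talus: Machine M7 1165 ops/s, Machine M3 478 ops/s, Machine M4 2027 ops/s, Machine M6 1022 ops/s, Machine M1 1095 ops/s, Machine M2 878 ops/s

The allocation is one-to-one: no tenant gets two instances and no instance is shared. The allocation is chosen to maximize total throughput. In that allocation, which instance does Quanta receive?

Optimal: Juno→Machine M2 (1999 ops/s), Quanta→Machine M7 (1626 ops/s), Delta→Machine M6 (2272 ops/s), Flint→Machine M3 (2208 ops/s), Pioneer→Machine M4 (2302 ops/s), Talus→Machine M1 (1095 ops/s) — total 1999+1626+2272+2208+2302+1095 = 11502 ops/s.
Max-entry greedy (repeatedly take the single best remaining cell) gives 10699 ops/s, worse by 803.
Every other assignment is strictly worse.
Quanta's own top instance is Machine M6 (1929 ops/s), but forcing Quanta→Machine M6 and reassigning the rest optimally gives only 10869 ops/s — worse by 633.

Quanta receives Machine M7.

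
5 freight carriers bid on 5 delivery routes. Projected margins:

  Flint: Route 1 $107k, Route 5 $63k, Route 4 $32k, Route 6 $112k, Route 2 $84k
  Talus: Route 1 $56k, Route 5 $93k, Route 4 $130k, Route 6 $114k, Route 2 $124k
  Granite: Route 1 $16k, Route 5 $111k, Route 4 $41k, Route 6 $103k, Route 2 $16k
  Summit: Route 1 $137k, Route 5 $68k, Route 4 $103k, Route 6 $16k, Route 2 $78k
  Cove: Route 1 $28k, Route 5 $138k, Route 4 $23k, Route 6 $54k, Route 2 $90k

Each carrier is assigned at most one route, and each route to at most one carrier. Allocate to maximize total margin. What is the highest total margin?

Max total: $592k

Optimal: Flint→Route 2 ($84k), Talus→Route 4 ($130k), Granite→Route 6 ($103k), Summit→Route 1 ($137k), Cove→Route 5 ($138k) — total 84+130+103+137+138 = $592k.
Max-entry greedy (repeatedly take the single best remaining cell) gives $533k, worse by 59.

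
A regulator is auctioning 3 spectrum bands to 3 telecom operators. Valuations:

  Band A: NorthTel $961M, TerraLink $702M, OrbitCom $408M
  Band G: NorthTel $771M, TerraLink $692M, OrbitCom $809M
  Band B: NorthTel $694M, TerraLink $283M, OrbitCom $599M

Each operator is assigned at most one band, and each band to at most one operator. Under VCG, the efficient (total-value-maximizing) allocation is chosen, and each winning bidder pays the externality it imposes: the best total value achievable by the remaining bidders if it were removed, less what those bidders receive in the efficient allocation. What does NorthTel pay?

NorthTel pays $220M.

Efficient allocation: NorthTel→Band A ($961M), TerraLink→Band G ($692M), OrbitCom→Band B ($599M); total welfare W = $2252M.
NorthTel receives Band A at value $961M, so the others get W − 961 = $1291M.
Without NorthTel: best allocation of the remaining 2 bidders over all 3 bands is TerraLink→Band A ($702M), OrbitCom→Band G ($809M), total $1511M.
VCG payment = (others' best without NorthTel) − (others' welfare with NorthTel) = 1511 − 1291 = $220M.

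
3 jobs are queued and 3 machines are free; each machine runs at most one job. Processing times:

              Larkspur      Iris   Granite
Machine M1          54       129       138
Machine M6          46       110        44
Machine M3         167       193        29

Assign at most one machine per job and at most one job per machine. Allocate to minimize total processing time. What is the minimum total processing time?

Optimal: Larkspur→Machine M1 (54 min), Iris→Machine M6 (110 min), Granite→Machine M3 (29 min) — total 54+110+29 = 193 min.
Next-best assignment: Larkspur→Machine M6, Iris→Machine M1, Granite→Machine M3 = 204 min.
No other one-to-one assignment undercuts 193 min.

Min total: 193 min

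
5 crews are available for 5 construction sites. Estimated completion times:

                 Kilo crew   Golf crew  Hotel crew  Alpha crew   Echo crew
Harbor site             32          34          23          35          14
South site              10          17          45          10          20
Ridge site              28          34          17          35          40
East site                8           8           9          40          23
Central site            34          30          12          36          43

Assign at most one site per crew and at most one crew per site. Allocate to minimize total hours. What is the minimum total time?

Minimum total: 72 hours

This is the linear assignment problem.
Optimal: Kilo crew→Ridge site (28 hours), Golf crew→East site (8 hours), Hotel crew→Central site (12 hours), Alpha crew→South site (10 hours), Echo crew→Harbor site (14 hours) — total 28+8+12+10+14 = 72 hours.
Column-greedy (each site in turn goes to its cheapest remaining crew) gives 85 hours, worse by 13.
Swapping Hotel crew↔Golf crew (Hotel crew→East site 9 hours, Golf crew→Central site 30 hours) adds 19.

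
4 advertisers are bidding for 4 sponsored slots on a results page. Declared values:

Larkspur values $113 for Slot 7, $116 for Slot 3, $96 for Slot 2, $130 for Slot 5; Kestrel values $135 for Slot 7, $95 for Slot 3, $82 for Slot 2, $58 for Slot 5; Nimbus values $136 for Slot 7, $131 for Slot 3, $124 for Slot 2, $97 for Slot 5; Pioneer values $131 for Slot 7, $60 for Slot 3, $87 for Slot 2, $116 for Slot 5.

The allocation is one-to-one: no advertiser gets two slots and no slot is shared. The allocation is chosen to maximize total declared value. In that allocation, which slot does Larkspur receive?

Larkspur receives Slot 3.

This is the linear assignment problem.
Optimal: Larkspur→Slot 3 ($116), Kestrel→Slot 7 ($135), Nimbus→Slot 2 ($124), Pioneer→Slot 5 ($116) — total 116+135+124+116 = $491.
Column-greedy (each slot in turn goes to its best remaining advertiser) gives $397, worse by 94.
Next-best assignment: Larkspur→Slot 5, Kestrel→Slot 7, Nimbus→Slot 3, Pioneer→Slot 2 = $483.
No other one-to-one assignment exceeds $491.
Larkspur's own top slot is Slot 5 ($130), but forcing Larkspur→Slot 5 and reassigning the rest optimally gives only $483 — worse by 8.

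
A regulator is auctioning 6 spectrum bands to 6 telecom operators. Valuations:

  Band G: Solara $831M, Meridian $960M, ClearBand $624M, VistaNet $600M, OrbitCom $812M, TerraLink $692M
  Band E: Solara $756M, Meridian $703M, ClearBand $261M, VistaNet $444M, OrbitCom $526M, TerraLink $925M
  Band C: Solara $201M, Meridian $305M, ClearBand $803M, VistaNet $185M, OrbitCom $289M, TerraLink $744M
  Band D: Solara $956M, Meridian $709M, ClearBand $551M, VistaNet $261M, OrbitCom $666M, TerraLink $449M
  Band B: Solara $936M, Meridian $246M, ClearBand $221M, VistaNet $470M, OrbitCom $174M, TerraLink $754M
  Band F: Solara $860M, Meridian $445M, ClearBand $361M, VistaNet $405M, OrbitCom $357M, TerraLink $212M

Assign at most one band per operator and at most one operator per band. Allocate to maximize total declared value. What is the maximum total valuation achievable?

Max total: $4695M

Optimal: Solara→Band B ($936M), Meridian→Band G ($960M), ClearBand→Band C ($803M), VistaNet→Band F ($405M), OrbitCom→Band D ($666M), TerraLink→Band E ($925M) — total 936+960+803+405+666+925 = $4695M.
Max-entry greedy (repeatedly take the single best remaining cell) gives $4471M, worse by 224.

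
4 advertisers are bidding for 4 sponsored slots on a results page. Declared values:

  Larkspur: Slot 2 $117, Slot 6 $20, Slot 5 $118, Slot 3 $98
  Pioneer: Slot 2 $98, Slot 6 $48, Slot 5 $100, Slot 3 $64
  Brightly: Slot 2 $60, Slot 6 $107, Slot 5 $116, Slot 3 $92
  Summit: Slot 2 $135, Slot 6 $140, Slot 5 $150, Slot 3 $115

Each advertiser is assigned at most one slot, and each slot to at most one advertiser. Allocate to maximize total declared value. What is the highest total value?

Optimal: Larkspur→Slot 3 ($98), Pioneer→Slot 2 ($98), Brightly→Slot 6 ($107), Summit→Slot 5 ($150) — total 98+98+107+150 = $453.
Row-greedy (each advertiser in turn takes its best remaining slot) gives $438, worse by 15.
Swapping Larkspur↔Summit (Larkspur→Slot 5 $118, Summit→Slot 3 $115) loses 15.
Every other assignment is strictly worse.

Max total: $453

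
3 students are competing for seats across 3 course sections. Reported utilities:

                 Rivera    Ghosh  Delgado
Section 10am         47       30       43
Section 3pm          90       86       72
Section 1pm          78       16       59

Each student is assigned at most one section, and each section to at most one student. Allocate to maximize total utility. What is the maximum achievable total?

This is the linear assignment problem.
Optimal: Rivera→Section 1pm (78 points), Ghosh→Section 3pm (86 points), Delgado→Section 10am (43 points) — total 78+86+43 = 207 points.
Row-greedy (each student in turn takes its best remaining section) gives 179 points, worse by 28.

Maximum total: 207 points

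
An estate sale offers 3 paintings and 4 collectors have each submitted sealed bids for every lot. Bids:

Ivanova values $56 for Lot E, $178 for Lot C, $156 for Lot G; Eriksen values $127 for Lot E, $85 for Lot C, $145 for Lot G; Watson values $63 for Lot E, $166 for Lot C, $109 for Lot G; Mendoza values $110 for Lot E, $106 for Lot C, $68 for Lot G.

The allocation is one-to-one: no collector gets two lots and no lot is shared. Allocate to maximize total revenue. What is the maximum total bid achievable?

Maximum total: $449

Treat this as an assignment problem: match each collector to one lot.
Optimal: Eriksen→Lot E ($127), Watson→Lot C ($166), Ivanova→Lot G ($156) — total 127+166+156 = $449.
Max-entry greedy (repeatedly take the single best remaining cell) gives $433, worse by 16.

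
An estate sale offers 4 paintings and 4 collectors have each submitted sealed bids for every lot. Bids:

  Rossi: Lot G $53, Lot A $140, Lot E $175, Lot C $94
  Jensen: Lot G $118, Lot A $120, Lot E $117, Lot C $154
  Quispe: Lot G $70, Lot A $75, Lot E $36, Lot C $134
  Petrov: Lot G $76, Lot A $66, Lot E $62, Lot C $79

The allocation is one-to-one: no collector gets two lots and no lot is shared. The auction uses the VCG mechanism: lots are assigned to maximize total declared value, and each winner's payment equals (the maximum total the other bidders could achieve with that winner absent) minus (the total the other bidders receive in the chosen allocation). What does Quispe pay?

Quispe pays $34.

Efficient allocation: Rossi→Lot E ($175), Jensen→Lot A ($120), Quispe→Lot C ($134), Petrov→Lot G ($76); total welfare W = $505.
Quispe receives Lot C at value $134, so the others get W − 134 = $371.
Without Quispe: best allocation of the remaining 3 bidders over all 4 lots is Rossi→Lot E ($175), Jensen→Lot C ($154), Petrov→Lot G ($76), total $405.
VCG payment = (others' best without Quispe) − (others' welfare with Quispe) = 405 − 371 = $34.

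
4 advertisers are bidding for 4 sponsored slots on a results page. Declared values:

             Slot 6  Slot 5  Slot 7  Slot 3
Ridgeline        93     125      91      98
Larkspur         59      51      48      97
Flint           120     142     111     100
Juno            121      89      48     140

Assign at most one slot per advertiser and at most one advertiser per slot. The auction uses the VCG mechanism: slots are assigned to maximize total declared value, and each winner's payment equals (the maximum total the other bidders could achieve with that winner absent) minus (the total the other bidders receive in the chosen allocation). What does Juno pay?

Efficient allocation: Ridgeline→Slot 5 ($125), Larkspur→Slot 3 ($97), Flint→Slot 7 ($111), Juno→Slot 6 ($121); total welfare W = $454.
Juno receives Slot 6 at value $121, so the others get W − 121 = $333.
Without Juno: best allocation of the remaining 3 bidders over all 4 slots is Ridgeline→Slot 5 ($125), Larkspur→Slot 3 ($97), Flint→Slot 6 ($120), total $342.
VCG payment = (others' best without Juno) − (others' welfare with Juno) = 342 − 333 = $9.

Juno pays $9.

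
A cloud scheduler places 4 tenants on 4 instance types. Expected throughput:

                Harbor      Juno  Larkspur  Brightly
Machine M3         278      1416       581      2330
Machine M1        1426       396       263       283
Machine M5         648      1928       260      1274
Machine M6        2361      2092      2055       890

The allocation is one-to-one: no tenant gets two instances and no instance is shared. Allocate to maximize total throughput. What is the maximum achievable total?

Maximum total: 7739 ops/s

Optimal: Harbor→Machine M1 (1426 ops/s), Juno→Machine M5 (1928 ops/s), Larkspur→Machine M6 (2055 ops/s), Brightly→Machine M3 (2330 ops/s) — total 1426+1928+2055+2330 = 7739 ops/s.
Next-best assignment: Harbor→Machine M6, Juno→Machine M5, Larkspur→Machine M1, Brightly→Machine M3 = 6882 ops/s.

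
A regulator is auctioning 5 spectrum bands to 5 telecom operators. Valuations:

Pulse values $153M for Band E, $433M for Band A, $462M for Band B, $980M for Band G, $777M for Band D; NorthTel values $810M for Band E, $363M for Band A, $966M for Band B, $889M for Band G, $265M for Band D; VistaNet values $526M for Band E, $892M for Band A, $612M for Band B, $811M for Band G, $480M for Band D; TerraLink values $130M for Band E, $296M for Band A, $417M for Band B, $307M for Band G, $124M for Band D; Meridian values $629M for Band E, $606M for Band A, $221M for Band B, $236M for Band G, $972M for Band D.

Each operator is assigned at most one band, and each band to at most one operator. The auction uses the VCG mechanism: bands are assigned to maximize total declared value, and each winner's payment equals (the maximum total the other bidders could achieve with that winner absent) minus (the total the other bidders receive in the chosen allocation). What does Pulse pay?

Pulse pays $79M.

Efficient allocation: Pulse→Band G ($980M), NorthTel→Band E ($810M), VistaNet→Band A ($892M), TerraLink→Band B ($417M), Meridian→Band D ($972M); total welfare W = $4071M.
Pulse receives Band G at value $980M, so the others get W − 980 = $3091M.
Without Pulse: best allocation of the remaining 4 bidders over all 5 bands is NorthTel→Band G ($889M), VistaNet→Band A ($892M), TerraLink→Band B ($417M), Meridian→Band D ($972M), total $3170M.
VCG payment = (others' best without Pulse) − (others' welfare with Pulse) = 3170 − 3091 = $79M.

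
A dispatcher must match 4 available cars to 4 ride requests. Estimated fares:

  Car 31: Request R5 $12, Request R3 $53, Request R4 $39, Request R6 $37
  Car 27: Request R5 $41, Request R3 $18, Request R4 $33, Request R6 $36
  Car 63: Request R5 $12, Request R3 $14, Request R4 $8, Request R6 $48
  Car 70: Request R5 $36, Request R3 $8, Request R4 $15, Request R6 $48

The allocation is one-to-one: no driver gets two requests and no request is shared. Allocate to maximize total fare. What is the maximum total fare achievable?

This is the linear assignment problem.
Optimal: Car 31→Request R3 ($53), Car 27→Request R4 ($33), Car 63→Request R6 ($48), Car 70→Request R5 ($36) — total 53+33+48+36 = $170.
Max-entry greedy (repeatedly take the single best remaining cell) gives $157, worse by 13.
Checked against all permutations: $170 is optimal.

Maximum total: $170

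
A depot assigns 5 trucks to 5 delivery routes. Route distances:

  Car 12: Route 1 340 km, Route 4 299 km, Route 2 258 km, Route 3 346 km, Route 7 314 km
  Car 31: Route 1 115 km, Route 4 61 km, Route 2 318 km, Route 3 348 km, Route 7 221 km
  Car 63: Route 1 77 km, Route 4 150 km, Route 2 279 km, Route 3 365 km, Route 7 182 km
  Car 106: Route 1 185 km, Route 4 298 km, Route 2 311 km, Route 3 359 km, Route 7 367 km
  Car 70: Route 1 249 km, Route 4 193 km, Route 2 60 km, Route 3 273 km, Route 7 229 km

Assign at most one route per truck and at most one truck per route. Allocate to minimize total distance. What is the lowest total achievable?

Optimal: Car 12→Route 3 (346 km), Car 31→Route 4 (61 km), Car 63→Route 7 (182 km), Car 106→Route 1 (185 km), Car 70→Route 2 (60 km) — total 346+61+182+185+60 = 834 km.
Min-entry greedy (repeatedly take the single cheapest remaining cell) gives 871 km, worse by 37.
Next-best assignment: Car 12→Route 7, Car 31→Route 4, Car 63→Route 1, Car 106→Route 3, Car 70→Route 2 = 871 km.

Min total: 834 km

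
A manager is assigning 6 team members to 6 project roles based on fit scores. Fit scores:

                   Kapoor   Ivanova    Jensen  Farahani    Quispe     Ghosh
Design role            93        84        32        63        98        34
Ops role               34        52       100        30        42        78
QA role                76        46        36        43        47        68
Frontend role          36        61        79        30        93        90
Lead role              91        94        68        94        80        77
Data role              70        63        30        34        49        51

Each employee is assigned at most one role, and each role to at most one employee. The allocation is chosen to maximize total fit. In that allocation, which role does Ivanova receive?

This is a one-to-one assignment (maximum-weight bipartite matching).
Optimal: Kapoor→QA role (76 pts), Ivanova→Data role (63 pts), Jensen→Ops role (100 pts), Farahani→Lead role (94 pts), Quispe→Design role (98 pts), Ghosh→Frontend role (90 pts) — total 76+63+100+94+98+90 = 521 pts.
Column-greedy (each role in turn goes to its best remaining employee) gives 492 pts, worse by 29.
Next-best assignment: Kapoor→Design role, Ivanova→Data role, Jensen→Ops role, Farahani→Lead role, Quispe→Frontend role, Ghosh→QA role = 511 pts.
Swapping Farahani↔Quispe (Farahani→Design role 63 pts, Quispe→Lead role 80 pts) loses 49.
Every other assignment is strictly worse.
Ivanova's own top role is Lead role (94 pts), but forcing Ivanova→Lead role and reassigning the rest optimally gives only 495 pts — worse by 26.

Ivanova receives Data role.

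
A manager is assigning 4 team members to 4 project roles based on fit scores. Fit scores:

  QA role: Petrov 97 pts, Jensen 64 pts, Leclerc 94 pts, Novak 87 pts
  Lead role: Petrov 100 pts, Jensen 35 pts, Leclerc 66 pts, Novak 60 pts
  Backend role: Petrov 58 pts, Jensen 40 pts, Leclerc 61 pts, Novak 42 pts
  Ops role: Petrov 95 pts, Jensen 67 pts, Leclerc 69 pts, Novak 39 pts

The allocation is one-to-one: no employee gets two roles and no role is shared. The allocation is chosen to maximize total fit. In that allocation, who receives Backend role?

Leclerc receives Backend role.

Optimal: Petrov→Lead role (100 pts), Jensen→Ops role (67 pts), Leclerc→Backend role (61 pts), Novak→QA role (87 pts) — total 100+67+61+87 = 315 pts.
Max-entry greedy (repeatedly take the single best remaining cell) gives 303 pts, worse by 12.
Next-best assignment: Petrov→Lead role, Jensen→Ops role, Leclerc→QA role, Novak→Backend role = 303 pts.
Swapping Leclerc↔Petrov (Leclerc→Lead role 66 pts, Petrov→Backend role 58 pts) loses 37.
Leclerc's own top role is QA role (94 pts), but forcing Leclerc→QA role and reassigning the rest optimally gives only 303 pts — worse by 12.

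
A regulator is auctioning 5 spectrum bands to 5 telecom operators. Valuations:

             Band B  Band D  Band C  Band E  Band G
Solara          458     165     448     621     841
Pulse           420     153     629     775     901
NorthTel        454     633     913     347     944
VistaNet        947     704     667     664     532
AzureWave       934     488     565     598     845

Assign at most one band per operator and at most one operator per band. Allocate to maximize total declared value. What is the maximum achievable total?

Max total: $4167M

Treat this as an assignment problem: match each operator to one band.
Optimal: Solara→Band G ($841M), Pulse→Band E ($775M), NorthTel→Band C ($913M), VistaNet→Band D ($704M), AzureWave→Band B ($934M) — total 841+775+913+704+934 = $4167M.
Max-entry greedy (repeatedly take the single best remaining cell) gives $3396M, worse by 771.
Next-best assignment: Solara→Band E, Pulse→Band G, NorthTel→Band C, VistaNet→Band D, AzureWave→Band B = $4073M.
Swapping Solara↔Pulse (Solara→Band E $621M, Pulse→Band G $901M) loses 94.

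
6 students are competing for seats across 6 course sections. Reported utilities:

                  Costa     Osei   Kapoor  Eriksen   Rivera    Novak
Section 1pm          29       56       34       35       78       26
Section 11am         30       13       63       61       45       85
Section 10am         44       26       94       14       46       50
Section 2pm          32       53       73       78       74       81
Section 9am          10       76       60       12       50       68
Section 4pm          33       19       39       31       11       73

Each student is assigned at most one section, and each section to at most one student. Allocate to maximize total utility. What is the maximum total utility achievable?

Optimal: Costa→Section 4pm (33 points), Osei→Section 9am (76 points), Kapoor→Section 10am (94 points), Eriksen→Section 2pm (78 points), Rivera→Section 1pm (78 points), Novak→Section 11am (85 points) — total 33+76+94+78+78+85 = 444 points.
Row-greedy (each student in turn takes its best remaining section) gives 405 points, worse by 39.
Every other assignment is strictly worse.

Maximum total: 444 points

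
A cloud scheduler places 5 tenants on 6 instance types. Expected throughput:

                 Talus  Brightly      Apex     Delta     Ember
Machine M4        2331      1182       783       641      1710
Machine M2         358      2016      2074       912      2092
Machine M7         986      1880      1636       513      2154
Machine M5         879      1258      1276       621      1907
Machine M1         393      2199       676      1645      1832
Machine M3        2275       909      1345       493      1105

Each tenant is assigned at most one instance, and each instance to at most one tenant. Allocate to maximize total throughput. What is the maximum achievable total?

Max total: 9837 ops/s

Optimal: Talus→Machine M4 (2331 ops/s), Brightly→Machine M7 (1880 ops/s), Apex→Machine M2 (2074 ops/s), Delta→Machine M1 (1645 ops/s), Ember→Machine M5 (1907 ops/s) — total 2331+1880+2074+1645+1907 = 9837 ops/s.
Column-greedy (each instance in turn goes to its best remaining tenant) gives 9224 ops/s, worse by 613.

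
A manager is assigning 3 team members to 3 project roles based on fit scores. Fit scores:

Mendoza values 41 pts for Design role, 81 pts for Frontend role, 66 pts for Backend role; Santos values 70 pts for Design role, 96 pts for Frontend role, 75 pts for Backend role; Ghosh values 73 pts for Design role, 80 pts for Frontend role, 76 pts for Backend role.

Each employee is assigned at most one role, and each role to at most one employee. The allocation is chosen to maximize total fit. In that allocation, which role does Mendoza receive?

This is a one-to-one assignment (maximum-weight bipartite matching).
Optimal: Mendoza→Backend role (66 pts), Santos→Frontend role (96 pts), Ghosh→Design role (73 pts) — total 66+96+73 = 235 pts.
Row-greedy (each employee in turn takes its best remaining role) gives 229 pts, worse by 6.
Next-best assignment: Mendoza→Frontend role, Santos→Backend role, Ghosh→Design role = 229 pts.
Swapping Santos↔Ghosh (Santos→Design role 70 pts, Ghosh→Frontend role 80 pts) loses 19.
Mendoza's own top role is Frontend role (81 pts), but forcing Mendoza→Frontend role and reassigning the rest optimally gives only 229 pts — worse by 6.

Mendoza receives Backend role.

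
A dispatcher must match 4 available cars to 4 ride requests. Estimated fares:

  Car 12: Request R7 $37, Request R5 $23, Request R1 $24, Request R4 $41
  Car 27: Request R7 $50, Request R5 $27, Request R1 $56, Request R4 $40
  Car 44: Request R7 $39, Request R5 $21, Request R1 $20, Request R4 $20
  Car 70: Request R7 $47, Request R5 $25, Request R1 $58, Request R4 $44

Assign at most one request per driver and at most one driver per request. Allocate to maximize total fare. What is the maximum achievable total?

Optimal: Car 12→Request R4 ($41), Car 27→Request R7 ($50), Car 44→Request R5 ($21), Car 70→Request R1 ($58) — total 41+50+21+58 = $170.
Column-greedy (each request in turn goes to its best remaining driver) gives $119, worse by 51.
Next-best assignment: Car 12→Request R4, Car 27→Request R5, Car 44→Request R7, Car 70→Request R1 = $165.
Checked against all permutations: $170 is optimal.

Max total: $170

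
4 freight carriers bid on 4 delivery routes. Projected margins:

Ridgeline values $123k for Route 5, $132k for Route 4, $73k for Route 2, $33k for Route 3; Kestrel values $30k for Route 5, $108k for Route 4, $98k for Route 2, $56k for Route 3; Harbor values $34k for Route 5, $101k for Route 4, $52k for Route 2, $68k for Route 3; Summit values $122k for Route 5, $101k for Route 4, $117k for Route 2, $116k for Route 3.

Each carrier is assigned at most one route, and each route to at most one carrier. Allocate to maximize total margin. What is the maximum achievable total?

Maximum total: $438k

Optimal: Ridgeline→Route 5 ($123k), Kestrel→Route 2 ($98k), Harbor→Route 4 ($101k), Summit→Route 3 ($116k) — total 123+98+101+116 = $438k.
Max-entry greedy (repeatedly take the single best remaining cell) gives $420k, worse by 18.
Next-best assignment: Ridgeline→Route 4, Kestrel→Route 2, Harbor→Route 3, Summit→Route 5 = $420k.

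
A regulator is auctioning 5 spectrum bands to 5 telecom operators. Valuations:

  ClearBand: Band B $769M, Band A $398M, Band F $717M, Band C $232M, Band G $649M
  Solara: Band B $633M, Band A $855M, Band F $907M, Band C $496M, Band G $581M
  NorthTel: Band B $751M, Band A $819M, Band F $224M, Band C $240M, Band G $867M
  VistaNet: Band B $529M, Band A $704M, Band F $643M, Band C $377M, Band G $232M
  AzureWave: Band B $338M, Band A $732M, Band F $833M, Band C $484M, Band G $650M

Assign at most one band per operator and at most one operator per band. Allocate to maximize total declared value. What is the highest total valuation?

Maximum total: $3731M

This is the linear assignment problem.
Optimal: ClearBand→Band B ($769M), Solara→Band F ($907M), NorthTel→Band G ($867M), VistaNet→Band A ($704M), AzureWave→Band C ($484M) — total 769+907+867+704+484 = $3731M.
Max-entry greedy (repeatedly take the single best remaining cell) gives $3652M, worse by 79.
Swapping AzureWave↔Solara (AzureWave→Band F $833M, Solara→Band C $496M) loses 62.
Checked against all permutations: $3731M is optimal.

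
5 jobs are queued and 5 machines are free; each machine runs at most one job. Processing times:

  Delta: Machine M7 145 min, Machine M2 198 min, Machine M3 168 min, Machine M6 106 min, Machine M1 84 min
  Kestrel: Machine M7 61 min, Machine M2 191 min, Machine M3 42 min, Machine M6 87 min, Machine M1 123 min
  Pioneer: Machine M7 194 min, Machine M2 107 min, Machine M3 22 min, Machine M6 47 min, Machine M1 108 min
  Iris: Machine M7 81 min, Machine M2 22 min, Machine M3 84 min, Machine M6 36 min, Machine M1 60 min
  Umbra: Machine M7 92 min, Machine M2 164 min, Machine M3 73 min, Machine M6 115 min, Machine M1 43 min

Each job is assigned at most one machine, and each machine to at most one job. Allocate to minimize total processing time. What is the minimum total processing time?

Minimum total: 254 min

This is a one-to-one assignment (minimum-cost bipartite matching).
Optimal: Delta→Machine M6 (106 min), Kestrel→Machine M7 (61 min), Pioneer→Machine M3 (22 min), Iris→Machine M2 (22 min), Umbra→Machine M1 (43 min) — total 106+61+22+22+43 = 254 min.
Row-greedy (each job in turn takes its cheapest remaining machine) gives 287 min, worse by 33.
Swapping Pioneer↔Kestrel (Pioneer→Machine M7 194 min, Kestrel→Machine M3 42 min) adds 153.
Every other assignment is strictly worse.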